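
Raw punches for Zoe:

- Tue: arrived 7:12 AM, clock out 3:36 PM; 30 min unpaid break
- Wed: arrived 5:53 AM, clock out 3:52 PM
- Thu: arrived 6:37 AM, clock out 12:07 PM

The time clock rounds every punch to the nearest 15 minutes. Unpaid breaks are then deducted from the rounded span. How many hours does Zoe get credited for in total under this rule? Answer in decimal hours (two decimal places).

Tue: in 7:12 AM→7:15 AM, out 3:36 PM→3:30 PM; 8 h 15 min − 30 min = 7 h 45 min
Wed: in 5:53 AM→6:00 AM, out 3:52 PM→3:45 PM; 9 h 45 min
Thu: in 6:37 AM→6:30 AM, out 12:07 PM→12:00 PM; 5 h 30 min
Total credited: 23 h 0 min.

23.00 hours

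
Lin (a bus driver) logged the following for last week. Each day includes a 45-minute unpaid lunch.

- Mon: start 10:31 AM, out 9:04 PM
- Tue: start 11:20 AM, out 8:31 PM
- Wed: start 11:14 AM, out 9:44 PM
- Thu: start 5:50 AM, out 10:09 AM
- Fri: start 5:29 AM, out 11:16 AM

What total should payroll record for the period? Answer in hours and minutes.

36 h 35 min

Mon: 10:31 AM–9:04 PM = 10 h 33 min; less 45 min break → 9 h 48 min
Tue: 11:20 AM–8:31 PM = 9 h 11 min; less 45 min break → 8 h 26 min
Wed: 11:14 AM–9:44 PM = 10 h 30 min; less 45 min break → 9 h 45 min
Thu: 5:50 AM–10:09 AM = 4 h 19 min; less 45 min break → 3 h 34 min
Fri: 5:29 AM–11:16 AM = 5 h 47 min; less 45 min break → 5 h 2 min
Total: 9 h 48 min + 8 h 26 min + 9 h 45 min + 3 h 34 min + 5 h 2 min = 36 h 35 min.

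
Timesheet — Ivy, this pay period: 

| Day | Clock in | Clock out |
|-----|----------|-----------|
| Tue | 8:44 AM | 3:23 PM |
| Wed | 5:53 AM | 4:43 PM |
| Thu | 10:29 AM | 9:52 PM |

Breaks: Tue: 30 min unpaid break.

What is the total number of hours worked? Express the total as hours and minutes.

Tue: 8:44 AM–3:23 PM = 6 h 39 min; less 30 min break → 6 h 9 min
Wed: 5:53 AM–4:43 PM = 10 h 50 min
Thu: 10:29 AM–9:52 PM = 11 h 23 min
Total: 6 h 9 min + 10 h 50 min + 11 h 23 min = 28 h 22 min.

28 h 22 min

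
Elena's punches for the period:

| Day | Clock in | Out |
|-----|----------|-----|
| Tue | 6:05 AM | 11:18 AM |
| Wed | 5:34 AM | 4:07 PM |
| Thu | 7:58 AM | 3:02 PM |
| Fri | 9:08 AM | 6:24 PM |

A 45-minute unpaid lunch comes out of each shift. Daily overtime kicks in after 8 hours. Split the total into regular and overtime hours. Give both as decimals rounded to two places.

Regular 26.78 hours, overtime 2.32 hours

Tue: 6:05 AM–11:18 AM = 5 h 13 min; less 45 min break → 4 h 28 min
Wed: 5:34 AM–4:07 PM = 10 h 33 min; less 45 min break → 9 h 48 min
Thu: 7:58 AM–3:02 PM = 7 h 4 min; less 45 min break → 6 h 19 min
Fri: 9:08 AM–6:24 PM = 9 h 16 min; less 45 min break → 8 h 31 min
Tue reg 4 h 28 min / OT 0 h 0 min; Wed reg 8 h 0 min / OT 1 h 48 min; Thu reg 6 h 19 min / OT 0 h 0 min; Fri reg 8 h 0 min / OT 0 h 31 min.
Totals: regular 26 h 47 min, overtime 2 h 19 min.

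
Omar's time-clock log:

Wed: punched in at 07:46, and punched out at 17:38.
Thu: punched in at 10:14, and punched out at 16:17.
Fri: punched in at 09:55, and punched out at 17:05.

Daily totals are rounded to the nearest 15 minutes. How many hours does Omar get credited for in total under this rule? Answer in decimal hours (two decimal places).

Wed: 07:46–17:38 = 9 h 52 min → rounds to 9 h 45 min
Thu: 10:14–16:17 = 6 h 3 min → rounds to 6 h 0 min
Fri: 09:55–17:05 = 7 h 10 min → rounds to 7 h 15 min
Total credited: 23 h 0 min.

23.00 hours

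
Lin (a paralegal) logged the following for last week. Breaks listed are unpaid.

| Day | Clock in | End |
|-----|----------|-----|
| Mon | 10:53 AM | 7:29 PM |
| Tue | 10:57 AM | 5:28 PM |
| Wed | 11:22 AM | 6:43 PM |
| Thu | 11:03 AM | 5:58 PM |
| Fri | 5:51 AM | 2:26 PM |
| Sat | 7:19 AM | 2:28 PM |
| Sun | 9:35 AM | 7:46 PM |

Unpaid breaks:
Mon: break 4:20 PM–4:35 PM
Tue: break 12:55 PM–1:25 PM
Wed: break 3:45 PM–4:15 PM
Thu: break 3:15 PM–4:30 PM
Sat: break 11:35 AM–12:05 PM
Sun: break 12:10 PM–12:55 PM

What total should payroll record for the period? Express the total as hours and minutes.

51 h 33 min

Mon: 10:53 AM–7:29 PM = 8 h 36 min; less 15 min break → 8 h 21 min
Tue: 10:57 AM–5:28 PM = 6 h 31 min; less 30 min break → 6 h 1 min
Wed: 11:22 AM–6:43 PM = 7 h 21 min; less 30 min break → 6 h 51 min
Thu: 11:03 AM–5:58 PM = 6 h 55 min; less 75 min break → 5 h 40 min
Fri: 5:51 AM–2:26 PM = 8 h 35 min
Sat: 7:19 AM–2:28 PM = 7 h 9 min; less 30 min break → 6 h 39 min
Sun: 9:35 AM–7:46 PM = 10 h 11 min; less 45 min break → 9 h 26 min
Total: 8 h 21 min + 6 h 1 min + 6 h 51 min + 5 h 40 min + 8 h 35 min + 6 h 39 min + 9 h 26 min = 51 h 33 min.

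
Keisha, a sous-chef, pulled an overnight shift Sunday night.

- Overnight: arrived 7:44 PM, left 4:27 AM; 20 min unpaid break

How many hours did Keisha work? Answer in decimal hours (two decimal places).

Overnight: 7:44 PM → midnight = 4 h 16 min; midnight → 4:27 AM = 4 h 27 min; span 8 h 43 min; less 20 min break → 8 h 23 min

8.38 hours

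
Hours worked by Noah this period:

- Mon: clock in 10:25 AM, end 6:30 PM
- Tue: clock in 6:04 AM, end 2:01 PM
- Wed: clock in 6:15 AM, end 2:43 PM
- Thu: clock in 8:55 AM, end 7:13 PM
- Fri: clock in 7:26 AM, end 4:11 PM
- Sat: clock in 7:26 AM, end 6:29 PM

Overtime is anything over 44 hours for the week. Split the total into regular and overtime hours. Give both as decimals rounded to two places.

Regular 44.00 hours, overtime 10.60 hours

Mon: 10:25 AM–6:30 PM = 8 h 5 min
Tue: 6:04 AM–2:01 PM = 7 h 57 min
Wed: 6:15 AM–2:43 PM = 8 h 28 min
Thu: 8:55 AM–7:13 PM = 10 h 18 min
Fri: 7:26 AM–4:11 PM = 8 h 45 min
Sat: 7:26 AM–6:29 PM = 11 h 3 min
Total worked: 54 h 36 min = 54.60 h.
Threshold 44 h → overtime 10 h 36 min, regular 44 h 0 min.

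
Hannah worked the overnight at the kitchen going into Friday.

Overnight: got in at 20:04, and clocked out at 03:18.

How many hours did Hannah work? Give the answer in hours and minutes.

Overnight: 20:04 → midnight = 3 h 56 min; midnight → 03:18 = 3 h 18 min; span 7 h 14 min

7 h 14 min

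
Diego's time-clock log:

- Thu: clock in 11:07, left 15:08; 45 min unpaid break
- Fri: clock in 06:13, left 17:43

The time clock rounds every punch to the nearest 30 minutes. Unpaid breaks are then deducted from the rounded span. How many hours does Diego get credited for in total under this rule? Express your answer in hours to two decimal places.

14.75 hours

Thu: in 11:07→11:00, out 15:08→15:00; 4 h 0 min − 45 min = 3 h 15 min
Fri: in 06:13→06:00, out 17:43→17:30; 11 h 30 min
Total credited: 14 h 45 min.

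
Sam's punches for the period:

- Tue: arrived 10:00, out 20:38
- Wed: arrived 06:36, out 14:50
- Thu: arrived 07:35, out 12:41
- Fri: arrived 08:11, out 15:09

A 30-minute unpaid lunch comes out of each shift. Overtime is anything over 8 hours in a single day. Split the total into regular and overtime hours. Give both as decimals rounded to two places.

Regular 26.80 hours, overtime 2.13 hours

Tue: 10:00–20:38 = 10 h 38 min; less 30 min break → 10 h 8 min
Wed: 06:36–14:50 = 8 h 14 min; less 30 min break → 7 h 44 min
Thu: 07:35–12:41 = 5 h 6 min; less 30 min break → 4 h 36 min
Fri: 08:11–15:09 = 6 h 58 min; less 30 min break → 6 h 28 min
Tue reg 8 h 0 min / OT 2 h 8 min; Wed reg 7 h 44 min / OT 0 h 0 min; Thu reg 4 h 36 min / OT 0 h 0 min; Fri reg 6 h 28 min / OT 0 h 0 min.
Totals: regular 26 h 48 min, overtime 2 h 8 min.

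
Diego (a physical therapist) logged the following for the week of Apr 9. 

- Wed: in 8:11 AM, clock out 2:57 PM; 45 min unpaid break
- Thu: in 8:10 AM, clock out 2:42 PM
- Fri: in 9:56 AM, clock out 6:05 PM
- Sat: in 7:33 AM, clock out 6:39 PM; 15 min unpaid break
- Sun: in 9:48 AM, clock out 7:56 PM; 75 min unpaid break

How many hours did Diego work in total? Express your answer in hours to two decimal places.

40.43 hours

Wed: 8:11 AM–2:57 PM = 6 h 46 min; less 45 min break → 6 h 1 min
Thu: 8:10 AM–2:42 PM = 6 h 32 min
Fri: 9:56 AM–6:05 PM = 8 h 9 min
Sat: 7:33 AM–6:39 PM = 11 h 6 min; less 15 min break → 10 h 51 min
Sun: 9:48 AM–7:56 PM = 10 h 8 min; less 75 min break → 8 h 53 min
Total: 6 h 1 min + 6 h 32 min + 8 h 9 min + 10 h 51 min + 8 h 53 min = 40 h 26 min.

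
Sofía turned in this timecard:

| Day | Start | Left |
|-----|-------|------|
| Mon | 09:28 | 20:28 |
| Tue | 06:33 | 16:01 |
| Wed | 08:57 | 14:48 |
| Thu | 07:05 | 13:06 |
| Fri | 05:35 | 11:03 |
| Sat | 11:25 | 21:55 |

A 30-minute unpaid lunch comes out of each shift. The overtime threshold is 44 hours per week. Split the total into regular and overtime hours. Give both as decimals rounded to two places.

Regular 44.00 hours, overtime 1.30 hours

Mon: 09:28–20:28 = 11 h 0 min; less 30 min break → 10 h 30 min
Tue: 06:33–16:01 = 9 h 28 min; less 30 min break → 8 h 58 min
Wed: 08:57–14:48 = 5 h 51 min; less 30 min break → 5 h 21 min
Thu: 07:05–13:06 = 6 h 1 min; less 30 min break → 5 h 31 min
Fri: 05:35–11:03 = 5 h 28 min; less 30 min break → 4 h 58 min
Sat: 11:25–21:55 = 10 h 30 min; less 30 min break → 10 h 0 min
Total worked: 45 h 18 min = 45.30 h.
Threshold 44 h → overtime 1 h 18 min, regular 44 h 0 min.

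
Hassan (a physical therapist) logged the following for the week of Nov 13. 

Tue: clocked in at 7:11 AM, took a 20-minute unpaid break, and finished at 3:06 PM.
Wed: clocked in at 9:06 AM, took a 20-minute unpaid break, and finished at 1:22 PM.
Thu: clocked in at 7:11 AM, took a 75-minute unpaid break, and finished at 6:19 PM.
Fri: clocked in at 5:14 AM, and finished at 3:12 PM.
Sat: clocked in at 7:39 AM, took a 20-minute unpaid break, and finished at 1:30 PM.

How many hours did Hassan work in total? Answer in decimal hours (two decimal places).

36.88 hours

Tue: 7:11 AM–3:06 PM = 7 h 55 min; less 20 min break → 7 h 35 min
Wed: 9:06 AM–1:22 PM = 4 h 16 min; less 20 min break → 3 h 56 min
Thu: 7:11 AM–6:19 PM = 11 h 8 min; less 75 min break → 9 h 53 min
Fri: 5:14 AM–3:12 PM = 9 h 58 min
Sat: 7:39 AM–1:30 PM = 5 h 51 min; less 20 min break → 5 h 31 min
Total: 7 h 35 min + 3 h 56 min + 9 h 53 min + 9 h 58 min + 5 h 31 min = 36 h 53 min.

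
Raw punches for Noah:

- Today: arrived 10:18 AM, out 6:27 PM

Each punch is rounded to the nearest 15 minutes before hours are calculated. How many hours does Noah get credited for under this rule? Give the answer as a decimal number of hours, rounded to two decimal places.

Today: in 10:18 AM→10:15 AM, out 6:27 PM→6:30 PM; 8 h 15 min

8.25 hours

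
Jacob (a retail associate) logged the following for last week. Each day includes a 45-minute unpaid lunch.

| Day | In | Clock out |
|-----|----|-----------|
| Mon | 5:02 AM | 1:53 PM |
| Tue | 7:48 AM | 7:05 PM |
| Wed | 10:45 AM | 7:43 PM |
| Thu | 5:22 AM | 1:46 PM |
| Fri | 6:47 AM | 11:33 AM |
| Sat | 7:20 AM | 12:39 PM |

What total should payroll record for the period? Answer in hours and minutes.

Mon: 5:02 AM–1:53 PM = 8 h 51 min; less 45 min break → 8 h 6 min
Tue: 7:48 AM–7:05 PM = 11 h 17 min; less 45 min break → 10 h 32 min
Wed: 10:45 AM–7:43 PM = 8 h 58 min; less 45 min break → 8 h 13 min
Thu: 5:22 AM–1:46 PM = 8 h 24 min; less 45 min break → 7 h 39 min
Fri: 6:47 AM–11:33 AM = 4 h 46 min; less 45 min break → 4 h 1 min
Sat: 7:20 AM–12:39 PM = 5 h 19 min; less 45 min break → 4 h 34 min
Total: 8 h 6 min + 10 h 32 min + 8 h 13 min + 7 h 39 min + 4 h 1 min + 4 h 34 min = 43 h 5 min.

43 h 5 min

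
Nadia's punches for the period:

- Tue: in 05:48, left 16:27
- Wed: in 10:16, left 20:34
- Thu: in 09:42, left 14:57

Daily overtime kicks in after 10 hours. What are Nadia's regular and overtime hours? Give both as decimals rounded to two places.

Regular 25.25 hours, overtime 0.95 hours

Tue: 05:48–16:27 = 10 h 39 min
Wed: 10:16–20:34 = 10 h 18 min
Thu: 09:42–14:57 = 5 h 15 min
Tue reg 10 h 0 min / OT 0 h 39 min; Wed reg 10 h 0 min / OT 0 h 18 min; Thu reg 5 h 15 min / OT 0 h 0 min.
Totals: regular 25 h 15 min, overtime 0 h 57 min.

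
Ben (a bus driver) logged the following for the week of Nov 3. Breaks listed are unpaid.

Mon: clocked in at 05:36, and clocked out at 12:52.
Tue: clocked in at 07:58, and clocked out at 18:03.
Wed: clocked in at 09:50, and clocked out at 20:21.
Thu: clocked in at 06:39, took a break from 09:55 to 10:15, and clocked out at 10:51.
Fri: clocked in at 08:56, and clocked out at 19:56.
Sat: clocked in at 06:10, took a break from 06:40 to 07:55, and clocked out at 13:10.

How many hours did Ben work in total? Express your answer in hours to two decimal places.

Mon: 05:36–12:52 = 7 h 16 min
Tue: 07:58–18:03 = 10 h 5 min
Wed: 09:50–20:21 = 10 h 31 min
Thu: 06:39–10:51 = 4 h 12 min; less 20 min break → 3 h 52 min
Fri: 08:56–19:56 = 11 h 0 min
Sat: 06:10–13:10 = 7 h 0 min; less 75 min break → 5 h 45 min
Total: 7 h 16 min + 10 h 5 min + 10 h 31 min + 3 h 52 min + 11 h 0 min + 5 h 45 min = 48 h 29 min.

48.48 hours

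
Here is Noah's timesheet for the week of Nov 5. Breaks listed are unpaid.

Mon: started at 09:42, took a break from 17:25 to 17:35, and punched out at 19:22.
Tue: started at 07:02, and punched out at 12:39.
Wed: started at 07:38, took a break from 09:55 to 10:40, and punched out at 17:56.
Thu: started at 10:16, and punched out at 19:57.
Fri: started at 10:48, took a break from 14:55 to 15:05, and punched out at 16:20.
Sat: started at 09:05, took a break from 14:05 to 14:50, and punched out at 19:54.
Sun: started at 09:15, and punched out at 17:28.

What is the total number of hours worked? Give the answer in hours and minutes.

58 h 0 min

Mon: 09:42–19:22 = 9 h 40 min; less 10 min break → 9 h 30 min
Tue: 07:02–12:39 = 5 h 37 min
Wed: 07:38–17:56 = 10 h 18 min; less 45 min break → 9 h 33 min
Thu: 10:16–19:57 = 9 h 41 min
Fri: 10:48–16:20 = 5 h 32 min; less 10 min break → 5 h 22 min
Sat: 09:05–19:54 = 10 h 49 min; less 45 min break → 10 h 4 min
Sun: 09:15–17:28 = 8 h 13 min
Total: 9 h 30 min + 5 h 37 min + 9 h 33 min + 9 h 41 min + 5 h 22 min + 10 h 4 min + 8 h 13 min = 58 h 0 min.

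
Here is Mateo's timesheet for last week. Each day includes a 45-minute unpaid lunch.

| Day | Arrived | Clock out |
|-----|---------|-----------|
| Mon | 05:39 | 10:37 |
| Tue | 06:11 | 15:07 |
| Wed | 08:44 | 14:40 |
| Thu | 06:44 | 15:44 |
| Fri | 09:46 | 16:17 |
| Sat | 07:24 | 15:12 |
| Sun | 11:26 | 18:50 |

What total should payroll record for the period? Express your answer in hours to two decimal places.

Mon: 05:39–10:37 = 4 h 58 min; less 45 min break → 4 h 13 min
Tue: 06:11–15:07 = 8 h 56 min; less 45 min break → 8 h 11 min
Wed: 08:44–14:40 = 5 h 56 min; less 45 min break → 5 h 11 min
Thu: 06:44–15:44 = 9 h 0 min; less 45 min break → 8 h 15 min
Fri: 09:46–16:17 = 6 h 31 min; less 45 min break → 5 h 46 min
Sat: 07:24–15:12 = 7 h 48 min; less 45 min break → 7 h 3 min
Sun: 11:26–18:50 = 7 h 24 min; less 45 min break → 6 h 39 min
Total: 4 h 13 min + 8 h 11 min + 5 h 11 min + 8 h 15 min + 5 h 46 min + 7 h 3 min + 6 h 39 min = 45 h 18 min.

45.30 hours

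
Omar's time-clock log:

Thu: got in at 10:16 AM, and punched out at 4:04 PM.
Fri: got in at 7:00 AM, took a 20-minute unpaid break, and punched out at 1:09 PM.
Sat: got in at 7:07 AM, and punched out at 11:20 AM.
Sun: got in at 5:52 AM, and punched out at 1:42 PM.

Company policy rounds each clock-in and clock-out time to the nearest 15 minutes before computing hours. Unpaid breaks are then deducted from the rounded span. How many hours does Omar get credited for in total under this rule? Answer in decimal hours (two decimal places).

Thu: in 10:16 AM→10:15 AM, out 4:04 PM→4:00 PM; 5 h 45 min
Fri: in 7:00 AM→7:00 AM, out 1:09 PM→1:15 PM; 6 h 15 min − 20 min = 5 h 55 min
Sat: in 7:07 AM→7:00 AM, out 11:20 AM→11:15 AM; 4 h 15 min
Sun: in 5:52 AM→5:45 AM, out 1:42 PM→1:45 PM; 8 h 0 min
Total credited: 23 h 55 min.

23.92 hours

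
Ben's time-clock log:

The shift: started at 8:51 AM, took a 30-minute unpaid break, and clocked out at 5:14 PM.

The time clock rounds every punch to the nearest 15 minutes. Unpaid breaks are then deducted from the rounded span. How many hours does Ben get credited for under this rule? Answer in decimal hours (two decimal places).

8.00 hours

The shift: in 8:51 AM→8:45 AM, out 5:14 PM→5:15 PM; 8 h 30 min − 30 min = 8 h 0 min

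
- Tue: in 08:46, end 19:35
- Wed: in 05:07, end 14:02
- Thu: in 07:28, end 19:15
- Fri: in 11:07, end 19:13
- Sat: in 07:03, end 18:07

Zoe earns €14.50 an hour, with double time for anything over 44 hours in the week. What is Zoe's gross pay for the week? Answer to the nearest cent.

€831.82

Tue: 08:46–19:35 = 10 h 49 min
Wed: 05:07–14:02 = 8 h 55 min
Thu: 07:28–19:15 = 11 h 47 min
Fri: 11:07–19:13 = 8 h 6 min
Sat: 07:03–18:07 = 11 h 4 min
Total worked: 50 h 41 min = 3041 min.
Regular 44 h 0 min = 2640 min at €14.50/h; overtime 6 h 41 min = 401 min at €29.00/h.
Pay = (2640 × €14.50 + 401 × €29.00) ÷ 60 = €831.82.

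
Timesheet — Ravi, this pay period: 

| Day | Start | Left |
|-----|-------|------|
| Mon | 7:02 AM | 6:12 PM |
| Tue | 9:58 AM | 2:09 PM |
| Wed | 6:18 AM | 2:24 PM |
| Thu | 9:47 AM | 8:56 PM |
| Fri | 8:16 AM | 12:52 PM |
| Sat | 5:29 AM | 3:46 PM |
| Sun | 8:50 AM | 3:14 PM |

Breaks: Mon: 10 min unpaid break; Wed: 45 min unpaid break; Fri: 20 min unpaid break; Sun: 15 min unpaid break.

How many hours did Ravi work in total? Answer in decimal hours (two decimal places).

54.38 hours

Mon: 7:02 AM–6:12 PM = 11 h 10 min; less 10 min break → 11 h 0 min
Tue: 9:58 AM–2:09 PM = 4 h 11 min
Wed: 6:18 AM–2:24 PM = 8 h 6 min; less 45 min break → 7 h 21 min
Thu: 9:47 AM–8:56 PM = 11 h 9 min
Fri: 8:16 AM–12:52 PM = 4 h 36 min; less 20 min break → 4 h 16 min
Sat: 5:29 AM–3:46 PM = 10 h 17 min
Sun: 8:50 AM–3:14 PM = 6 h 24 min; less 15 min break → 6 h 9 min
Total: 11 h 0 min + 4 h 11 min + 7 h 21 min + 11 h 9 min + 4 h 16 min + 10 h 17 min + 6 h 9 min = 54 h 23 min.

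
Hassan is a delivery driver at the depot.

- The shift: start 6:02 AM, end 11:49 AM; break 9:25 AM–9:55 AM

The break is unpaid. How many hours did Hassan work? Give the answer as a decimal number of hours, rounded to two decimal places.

5.28 hours

The shift: 6:02 AM–11:49 AM = 5 h 47 min; less 30 min break → 5 h 17 min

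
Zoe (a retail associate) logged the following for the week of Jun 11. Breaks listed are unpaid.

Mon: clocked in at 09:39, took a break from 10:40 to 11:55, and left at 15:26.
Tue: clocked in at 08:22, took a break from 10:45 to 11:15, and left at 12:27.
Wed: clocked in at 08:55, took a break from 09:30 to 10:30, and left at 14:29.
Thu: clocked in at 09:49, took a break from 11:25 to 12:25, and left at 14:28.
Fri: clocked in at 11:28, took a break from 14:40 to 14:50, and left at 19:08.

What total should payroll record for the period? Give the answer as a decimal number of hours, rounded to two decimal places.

23.83 hours

Mon: 09:39–15:26 = 5 h 47 min; less 75 min break → 4 h 32 min
Tue: 08:22–12:27 = 4 h 5 min; less 30 min break → 3 h 35 min
Wed: 08:55–14:29 = 5 h 34 min; less 60 min break → 4 h 34 min
Thu: 09:49–14:28 = 4 h 39 min; less 60 min break → 3 h 39 min
Fri: 11:28–19:08 = 7 h 40 min; less 10 min break → 7 h 30 min
Total: 4 h 32 min + 3 h 35 min + 4 h 34 min + 3 h 39 min + 7 h 30 min = 23 h 50 min.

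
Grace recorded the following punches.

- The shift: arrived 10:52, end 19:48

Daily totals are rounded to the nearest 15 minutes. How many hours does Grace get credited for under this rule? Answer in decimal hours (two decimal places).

9.00 hours

The shift: 10:52–19:48 = 8 h 56 min → rounds to 9 h 0 min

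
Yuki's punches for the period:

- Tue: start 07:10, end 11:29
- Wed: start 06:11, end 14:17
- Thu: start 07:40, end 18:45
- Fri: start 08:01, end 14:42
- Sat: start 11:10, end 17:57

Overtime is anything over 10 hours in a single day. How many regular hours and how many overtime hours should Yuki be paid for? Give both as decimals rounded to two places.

Tue: 07:10–11:29 = 4 h 19 min
Wed: 06:11–14:17 = 8 h 6 min
Thu: 07:40–18:45 = 11 h 5 min
Fri: 08:01–14:42 = 6 h 41 min
Sat: 11:10–17:57 = 6 h 47 min
Tue reg 4 h 19 min / OT 0 h 0 min; Wed reg 8 h 6 min / OT 0 h 0 min; Thu reg 10 h 0 min / OT 1 h 5 min; Fri reg 6 h 41 min / OT 0 h 0 min; Sat reg 6 h 47 min / OT 0 h 0 min.
Totals: regular 35 h 53 min, overtime 1 h 5 min.

Regular 35.88 hours, overtime 1.08 hours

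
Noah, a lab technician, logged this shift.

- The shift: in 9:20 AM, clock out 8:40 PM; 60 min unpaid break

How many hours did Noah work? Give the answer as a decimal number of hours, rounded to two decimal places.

The shift: 9:20 AM–8:40 PM = 11 h 20 min; less 60 min break → 10 h 20 min

10.33 hours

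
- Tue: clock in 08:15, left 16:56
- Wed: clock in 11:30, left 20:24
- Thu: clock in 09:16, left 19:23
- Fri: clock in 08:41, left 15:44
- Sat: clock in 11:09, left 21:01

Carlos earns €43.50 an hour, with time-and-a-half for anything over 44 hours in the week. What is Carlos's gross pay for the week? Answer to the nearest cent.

Tue: 08:15–16:56 = 8 h 41 min
Wed: 11:30–20:24 = 8 h 54 min
Thu: 09:16–19:23 = 10 h 7 min
Fri: 08:41–15:44 = 7 h 3 min
Sat: 11:09–21:01 = 9 h 52 min
Total worked: 44 h 37 min = 2677 min.
Regular 44 h 0 min = 2640 min at €43.50/h; overtime 0 h 37 min = 37 min at €65.25/h.
Pay = (2640 × €43.50 + 37 × €65.25) ÷ 60 = €1954.24.

€1954.24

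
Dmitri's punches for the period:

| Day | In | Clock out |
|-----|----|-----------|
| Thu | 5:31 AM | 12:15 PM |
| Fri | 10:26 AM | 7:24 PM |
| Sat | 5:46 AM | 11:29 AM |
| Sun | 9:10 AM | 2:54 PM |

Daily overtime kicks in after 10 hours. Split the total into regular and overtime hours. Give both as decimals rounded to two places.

Regular 27.15 hours, overtime 0.00 hours

Thu: 5:31 AM–12:15 PM = 6 h 44 min
Fri: 10:26 AM–7:24 PM = 8 h 58 min
Sat: 5:46 AM–11:29 AM = 5 h 43 min
Sun: 9:10 AM–2:54 PM = 5 h 44 min
Thu reg 6 h 44 min / OT 0 h 0 min; Fri reg 8 h 58 min / OT 0 h 0 min; Sat reg 5 h 43 min / OT 0 h 0 min; Sun reg 5 h 44 min / OT 0 h 0 min.
Totals: regular 27 h 9 min, overtime 0 h 0 min.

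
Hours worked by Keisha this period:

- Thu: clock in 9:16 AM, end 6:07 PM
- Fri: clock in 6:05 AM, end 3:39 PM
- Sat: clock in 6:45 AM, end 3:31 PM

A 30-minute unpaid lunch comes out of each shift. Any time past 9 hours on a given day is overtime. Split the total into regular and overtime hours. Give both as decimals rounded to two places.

Thu: 9:16 AM–6:07 PM = 8 h 51 min; less 30 min break → 8 h 21 min
Fri: 6:05 AM–3:39 PM = 9 h 34 min; less 30 min break → 9 h 4 min
Sat: 6:45 AM–3:31 PM = 8 h 46 min; less 30 min break → 8 h 16 min
Thu reg 8 h 21 min / OT 0 h 0 min; Fri reg 9 h 0 min / OT 0 h 4 min; Sat reg 8 h 16 min / OT 0 h 0 min.
Totals: regular 25 h 37 min, overtime 0 h 4 min.

Regular 25.62 hours, overtime 0.07 hours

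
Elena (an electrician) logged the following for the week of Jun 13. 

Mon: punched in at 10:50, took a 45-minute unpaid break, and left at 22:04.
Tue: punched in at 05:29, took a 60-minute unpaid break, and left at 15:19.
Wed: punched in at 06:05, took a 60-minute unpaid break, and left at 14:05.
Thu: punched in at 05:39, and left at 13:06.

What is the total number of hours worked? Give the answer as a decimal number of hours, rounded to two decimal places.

Mon: 10:50–22:04 = 11 h 14 min; less 45 min break → 10 h 29 min
Tue: 05:29–15:19 = 9 h 50 min; less 60 min break → 8 h 50 min
Wed: 06:05–14:05 = 8 h 0 min; less 60 min break → 7 h 0 min
Thu: 05:39–13:06 = 7 h 27 min
Total: 10 h 29 min + 8 h 50 min + 7 h 0 min + 7 h 27 min = 33 h 46 min.

33.77 hours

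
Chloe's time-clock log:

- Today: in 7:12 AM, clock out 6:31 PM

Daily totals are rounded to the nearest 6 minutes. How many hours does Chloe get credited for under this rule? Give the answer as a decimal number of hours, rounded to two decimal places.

11.30 hours

Today: 7:12 AM–6:31 PM = 11 h 19 min → rounds to 11 h 18 min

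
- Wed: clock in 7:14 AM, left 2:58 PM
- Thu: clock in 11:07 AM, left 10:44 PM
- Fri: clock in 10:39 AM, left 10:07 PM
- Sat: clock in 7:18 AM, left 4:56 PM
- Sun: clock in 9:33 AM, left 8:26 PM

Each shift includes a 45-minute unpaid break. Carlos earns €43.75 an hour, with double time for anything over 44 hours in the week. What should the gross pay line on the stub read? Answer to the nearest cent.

€2238.54

Wed: 7:14 AM–2:58 PM = 7 h 44 min; less 45 min break → 6 h 59 min
Thu: 11:07 AM–10:44 PM = 11 h 37 min; less 45 min break → 10 h 52 min
Fri: 10:39 AM–10:07 PM = 11 h 28 min; less 45 min break → 10 h 43 min
Sat: 7:18 AM–4:56 PM = 9 h 38 min; less 45 min break → 8 h 53 min
Sun: 9:33 AM–8:26 PM = 10 h 53 min; less 45 min break → 10 h 8 min
Total worked: 47 h 35 min = 2855 min.
Regular 44 h 0 min = 2640 min at €43.75/h; overtime 3 h 35 min = 215 min at €87.50/h.
Pay = (2640 × €43.75 + 215 × €87.50) ÷ 60 = €2238.54.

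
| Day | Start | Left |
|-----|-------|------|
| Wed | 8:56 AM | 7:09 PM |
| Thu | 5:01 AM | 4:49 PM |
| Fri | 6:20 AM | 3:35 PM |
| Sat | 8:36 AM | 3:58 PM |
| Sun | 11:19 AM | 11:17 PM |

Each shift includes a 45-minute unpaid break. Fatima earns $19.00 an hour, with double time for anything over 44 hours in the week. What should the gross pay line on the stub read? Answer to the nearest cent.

Wed: 8:56 AM–7:09 PM = 10 h 13 min; less 45 min break → 9 h 28 min
Thu: 5:01 AM–4:49 PM = 11 h 48 min; less 45 min break → 11 h 3 min
Fri: 6:20 AM–3:35 PM = 9 h 15 min; less 45 min break → 8 h 30 min
Sat: 8:36 AM–3:58 PM = 7 h 22 min; less 45 min break → 6 h 37 min
Sun: 11:19 AM–11:17 PM = 11 h 58 min; less 45 min break → 11 h 13 min
Total worked: 46 h 51 min = 2811 min.
Regular 44 h 0 min = 2640 min at $19.00/h; overtime 2 h 51 min = 171 min at $38.00/h.
Pay = (2640 × $19.00 + 171 × $38.00) ÷ 60 = $944.30.

$944.30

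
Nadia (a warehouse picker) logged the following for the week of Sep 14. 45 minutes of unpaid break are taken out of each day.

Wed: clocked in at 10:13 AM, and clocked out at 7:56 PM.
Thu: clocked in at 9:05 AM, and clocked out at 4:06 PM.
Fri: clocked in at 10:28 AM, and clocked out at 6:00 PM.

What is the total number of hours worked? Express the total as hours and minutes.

Wed: 10:13 AM–7:56 PM = 9 h 43 min; less 45 min break → 8 h 58 min
Thu: 9:05 AM–4:06 PM = 7 h 1 min; less 45 min break → 6 h 16 min
Fri: 10:28 AM–6:00 PM = 7 h 32 min; less 45 min break → 6 h 47 min
Total: 8 h 58 min + 6 h 16 min + 6 h 47 min = 22 h 1 min.

22 h 1 min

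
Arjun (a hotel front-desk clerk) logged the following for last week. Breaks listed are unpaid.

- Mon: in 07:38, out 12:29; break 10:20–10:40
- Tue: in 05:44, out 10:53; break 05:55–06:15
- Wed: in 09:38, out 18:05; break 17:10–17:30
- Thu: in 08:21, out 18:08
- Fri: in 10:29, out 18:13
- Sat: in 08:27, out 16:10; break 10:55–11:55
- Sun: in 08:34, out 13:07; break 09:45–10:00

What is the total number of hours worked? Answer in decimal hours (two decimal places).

45.98 hours

Mon: 07:38–12:29 = 4 h 51 min; less 20 min break → 4 h 31 min
Tue: 05:44–10:53 = 5 h 9 min; less 20 min break → 4 h 49 min
Wed: 09:38–18:05 = 8 h 27 min; less 20 min break → 8 h 7 min
Thu: 08:21–18:08 = 9 h 47 min
Fri: 10:29–18:13 = 7 h 44 min
Sat: 08:27–16:10 = 7 h 43 min; less 60 min break → 6 h 43 min
Sun: 08:34–13:07 = 4 h 33 min; less 15 min break → 4 h 18 min
Total: 4 h 31 min + 4 h 49 min + 8 h 7 min + 9 h 47 min + 7 h 44 min + 6 h 43 min + 4 h 18 min = 45 h 59 min.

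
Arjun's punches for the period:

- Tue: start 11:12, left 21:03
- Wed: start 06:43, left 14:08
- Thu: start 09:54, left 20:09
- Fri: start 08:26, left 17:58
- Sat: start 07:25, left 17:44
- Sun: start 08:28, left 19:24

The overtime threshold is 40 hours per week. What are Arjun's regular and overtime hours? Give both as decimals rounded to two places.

Tue: 11:12–21:03 = 9 h 51 min
Wed: 06:43–14:08 = 7 h 25 min
Thu: 09:54–20:09 = 10 h 15 min
Fri: 08:26–17:58 = 9 h 32 min
Sat: 07:25–17:44 = 10 h 19 min
Sun: 08:28–19:24 = 10 h 56 min
Total worked: 58 h 18 min = 58.30 h.
Threshold 40 h → overtime 18 h 18 min, regular 40 h 0 min.

Regular 40.00 hours, overtime 18.30 hours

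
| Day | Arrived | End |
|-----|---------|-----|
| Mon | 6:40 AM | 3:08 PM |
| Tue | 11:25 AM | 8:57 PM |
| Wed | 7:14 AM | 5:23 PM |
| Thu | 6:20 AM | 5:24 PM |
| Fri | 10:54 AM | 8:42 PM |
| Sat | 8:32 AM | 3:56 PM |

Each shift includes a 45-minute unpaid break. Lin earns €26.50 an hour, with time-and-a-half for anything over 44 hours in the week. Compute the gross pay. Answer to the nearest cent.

€1480.69

Mon: 6:40 AM–3:08 PM = 8 h 28 min; less 45 min break → 7 h 43 min
Tue: 11:25 AM–8:57 PM = 9 h 32 min; less 45 min break → 8 h 47 min
Wed: 7:14 AM–5:23 PM = 10 h 9 min; less 45 min break → 9 h 24 min
Thu: 6:20 AM–5:24 PM = 11 h 4 min; less 45 min break → 10 h 19 min
Fri: 10:54 AM–8:42 PM = 9 h 48 min; less 45 min break → 9 h 3 min
Sat: 8:32 AM–3:56 PM = 7 h 24 min; less 45 min break → 6 h 39 min
Total worked: 51 h 55 min = 3115 min.
Regular 44 h 0 min = 2640 min at €26.50/h; overtime 7 h 55 min = 475 min at €39.75/h.
Pay = (2640 × €26.50 + 475 × €39.75) ÷ 60 = €1480.69.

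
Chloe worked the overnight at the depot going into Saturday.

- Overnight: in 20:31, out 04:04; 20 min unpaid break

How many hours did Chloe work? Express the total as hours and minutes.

Overnight: 20:31 → midnight = 3 h 29 min; midnight → 04:04 = 4 h 4 min; span 7 h 33 min; less 20 min break → 7 h 13 min

7 h 13 min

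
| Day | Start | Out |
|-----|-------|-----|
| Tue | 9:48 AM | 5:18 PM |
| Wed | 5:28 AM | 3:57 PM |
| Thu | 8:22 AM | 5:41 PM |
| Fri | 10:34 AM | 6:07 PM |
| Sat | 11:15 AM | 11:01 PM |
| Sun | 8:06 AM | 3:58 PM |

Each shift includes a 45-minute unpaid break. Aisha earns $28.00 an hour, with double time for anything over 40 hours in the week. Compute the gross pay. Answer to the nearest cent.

$1679.07

Tue: 9:48 AM–5:18 PM = 7 h 30 min; less 45 min break → 6 h 45 min
Wed: 5:28 AM–3:57 PM = 10 h 29 min; less 45 min break → 9 h 44 min
Thu: 8:22 AM–5:41 PM = 9 h 19 min; less 45 min break → 8 h 34 min
Fri: 10:34 AM–6:07 PM = 7 h 33 min; less 45 min break → 6 h 48 min
Sat: 11:15 AM–11:01 PM = 11 h 46 min; less 45 min break → 11 h 1 min
Sun: 8:06 AM–3:58 PM = 7 h 52 min; less 45 min break → 7 h 7 min
Total worked: 49 h 59 min = 2999 min.
Regular 40 h 0 min = 2400 min at $28.00/h; overtime 9 h 59 min = 599 min at $56.00/h.
Pay = (2400 × $28.00 + 599 × $56.00) ÷ 60 = $1679.07.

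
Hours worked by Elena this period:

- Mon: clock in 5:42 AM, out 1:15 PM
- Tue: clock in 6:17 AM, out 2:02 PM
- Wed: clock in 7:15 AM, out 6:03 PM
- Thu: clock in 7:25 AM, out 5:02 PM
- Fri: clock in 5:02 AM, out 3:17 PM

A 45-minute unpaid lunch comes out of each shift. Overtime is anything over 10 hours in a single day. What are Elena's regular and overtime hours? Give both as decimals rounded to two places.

Regular 42.17 hours, overtime 0.05 hours

Mon: 5:42 AM–1:15 PM = 7 h 33 min; less 45 min break → 6 h 48 min
Tue: 6:17 AM–2:02 PM = 7 h 45 min; less 45 min break → 7 h 0 min
Wed: 7:15 AM–6:03 PM = 10 h 48 min; less 45 min break → 10 h 3 min
Thu: 7:25 AM–5:02 PM = 9 h 37 min; less 45 min break → 8 h 52 min
Fri: 5:02 AM–3:17 PM = 10 h 15 min; less 45 min break → 9 h 30 min
Mon reg 6 h 48 min / OT 0 h 0 min; Tue reg 7 h 0 min / OT 0 h 0 min; Wed reg 10 h 0 min / OT 0 h 3 min; Thu reg 8 h 52 min / OT 0 h 0 min; Fri reg 9 h 30 min / OT 0 h 0 min.
Totals: regular 42 h 10 min, overtime 0 h 3 min.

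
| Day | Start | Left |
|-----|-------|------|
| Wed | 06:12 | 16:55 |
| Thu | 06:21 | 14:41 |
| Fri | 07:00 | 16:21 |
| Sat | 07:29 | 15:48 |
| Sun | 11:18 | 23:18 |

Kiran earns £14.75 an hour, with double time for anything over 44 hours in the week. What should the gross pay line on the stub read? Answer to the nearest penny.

Wed: 06:12–16:55 = 10 h 43 min
Thu: 06:21–14:41 = 8 h 20 min
Fri: 07:00–16:21 = 9 h 21 min
Sat: 07:29–15:48 = 8 h 19 min
Sun: 11:18–23:18 = 12 h 0 min
Total worked: 48 h 43 min = 2923 min.
Regular 44 h 0 min = 2640 min at £14.75/h; overtime 4 h 43 min = 283 min at £29.50/h.
Pay = (2640 × £14.75 + 283 × £29.50) ÷ 60 = £788.14.

£788.14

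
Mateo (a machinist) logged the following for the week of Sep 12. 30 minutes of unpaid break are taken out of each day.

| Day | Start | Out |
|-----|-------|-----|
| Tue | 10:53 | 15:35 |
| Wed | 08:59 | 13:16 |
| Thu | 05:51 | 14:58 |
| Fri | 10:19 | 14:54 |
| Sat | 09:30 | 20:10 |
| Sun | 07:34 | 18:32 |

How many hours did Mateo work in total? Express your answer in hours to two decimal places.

41.32 hours

Tue: 10:53–15:35 = 4 h 42 min; less 30 min break → 4 h 12 min
Wed: 08:59–13:16 = 4 h 17 min; less 30 min break → 3 h 47 min
Thu: 05:51–14:58 = 9 h 7 min; less 30 min break → 8 h 37 min
Fri: 10:19–14:54 = 4 h 35 min; less 30 min break → 4 h 5 min
Sat: 09:30–20:10 = 10 h 40 min; less 30 min break → 10 h 10 min
Sun: 07:34–18:32 = 10 h 58 min; less 30 min break → 10 h 28 min
Total: 4 h 12 min + 3 h 47 min + 8 h 37 min + 4 h 5 min + 10 h 10 min + 10 h 28 min = 41 h 19 min.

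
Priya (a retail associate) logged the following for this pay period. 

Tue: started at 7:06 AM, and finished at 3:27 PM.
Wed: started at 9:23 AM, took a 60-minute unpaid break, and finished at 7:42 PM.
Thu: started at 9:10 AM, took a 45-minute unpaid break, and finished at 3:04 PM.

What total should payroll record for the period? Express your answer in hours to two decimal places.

22.82 hours

Tue: 7:06 AM–3:27 PM = 8 h 21 min
Wed: 9:23 AM–7:42 PM = 10 h 19 min; less 60 min break → 9 h 19 min
Thu: 9:10 AM–3:04 PM = 5 h 54 min; less 45 min break → 5 h 9 min
Total: 8 h 21 min + 9 h 19 min + 5 h 9 min = 22 h 49 min.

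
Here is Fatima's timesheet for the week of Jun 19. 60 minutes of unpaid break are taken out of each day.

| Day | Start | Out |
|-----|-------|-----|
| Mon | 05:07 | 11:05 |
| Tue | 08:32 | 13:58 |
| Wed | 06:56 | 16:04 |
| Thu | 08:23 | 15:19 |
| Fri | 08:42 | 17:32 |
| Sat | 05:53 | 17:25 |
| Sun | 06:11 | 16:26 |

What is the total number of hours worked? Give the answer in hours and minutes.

51 h 5 min

Mon: 05:07–11:05 = 5 h 58 min; less 60 min break → 4 h 58 min
Tue: 08:32–13:58 = 5 h 26 min; less 60 min break → 4 h 26 min
Wed: 06:56–16:04 = 9 h 8 min; less 60 min break → 8 h 8 min
Thu: 08:23–15:19 = 6 h 56 min; less 60 min break → 5 h 56 min
Fri: 08:42–17:32 = 8 h 50 min; less 60 min break → 7 h 50 min
Sat: 05:53–17:25 = 11 h 32 min; less 60 min break → 10 h 32 min
Sun: 06:11–16:26 = 10 h 15 min; less 60 min break → 9 h 15 min
Total: 4 h 58 min + 4 h 26 min + 8 h 8 min + 5 h 56 min + 7 h 50 min + 10 h 32 min + 9 h 15 min = 51 h 5 min.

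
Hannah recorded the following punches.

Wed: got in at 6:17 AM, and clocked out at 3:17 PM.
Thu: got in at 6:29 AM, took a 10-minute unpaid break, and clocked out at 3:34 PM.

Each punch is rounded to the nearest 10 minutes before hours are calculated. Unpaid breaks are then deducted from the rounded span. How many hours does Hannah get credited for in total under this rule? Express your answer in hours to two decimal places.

17.83 hours

Wed: in 6:17 AM→6:20 AM, out 3:17 PM→3:20 PM; 9 h 0 min
Thu: in 6:29 AM→6:30 AM, out 3:34 PM→3:30 PM; 9 h 0 min − 10 min = 8 h 50 min
Total credited: 17 h 50 min.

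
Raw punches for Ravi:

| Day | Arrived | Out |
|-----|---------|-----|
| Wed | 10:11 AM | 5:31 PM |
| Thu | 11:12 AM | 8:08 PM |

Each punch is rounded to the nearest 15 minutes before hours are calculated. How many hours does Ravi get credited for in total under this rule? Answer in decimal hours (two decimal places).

16.25 hours

Wed: in 10:11 AM→10:15 AM, out 5:31 PM→5:30 PM; 7 h 15 min
Thu: in 11:12 AM→11:15 AM, out 8:08 PM→8:15 PM; 9 h 0 min
Total credited: 16 h 15 min.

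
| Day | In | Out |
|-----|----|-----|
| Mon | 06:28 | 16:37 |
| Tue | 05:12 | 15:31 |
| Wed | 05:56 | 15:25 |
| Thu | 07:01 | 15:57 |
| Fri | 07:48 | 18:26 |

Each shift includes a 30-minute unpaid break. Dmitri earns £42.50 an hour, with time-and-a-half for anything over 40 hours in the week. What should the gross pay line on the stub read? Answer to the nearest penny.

Mon: 06:28–16:37 = 10 h 9 min; less 30 min break → 9 h 39 min
Tue: 05:12–15:31 = 10 h 19 min; less 30 min break → 9 h 49 min
Wed: 05:56–15:25 = 9 h 29 min; less 30 min break → 8 h 59 min
Thu: 07:01–15:57 = 8 h 56 min; less 30 min break → 8 h 26 min
Fri: 07:48–18:26 = 10 h 38 min; less 30 min break → 10 h 8 min
Total worked: 47 h 1 min = 2821 min.
Regular 40 h 0 min = 2400 min at £42.50/h; overtime 7 h 1 min = 421 min at £63.75/h.
Pay = (2400 × £42.50 + 421 × £63.75) ÷ 60 = £2147.31.

£2147.31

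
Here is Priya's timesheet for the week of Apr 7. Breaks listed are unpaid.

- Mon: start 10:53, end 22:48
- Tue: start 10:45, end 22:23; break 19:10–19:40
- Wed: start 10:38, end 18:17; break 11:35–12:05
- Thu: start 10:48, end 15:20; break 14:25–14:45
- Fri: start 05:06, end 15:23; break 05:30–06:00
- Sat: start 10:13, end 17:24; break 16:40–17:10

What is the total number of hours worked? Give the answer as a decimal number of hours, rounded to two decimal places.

Mon: 10:53–22:48 = 11 h 55 min
Tue: 10:45–22:23 = 11 h 38 min; less 30 min break → 11 h 8 min
Wed: 10:38–18:17 = 7 h 39 min; less 30 min break → 7 h 9 min
Thu: 10:48–15:20 = 4 h 32 min; less 20 min break → 4 h 12 min
Fri: 05:06–15:23 = 10 h 17 min; less 30 min break → 9 h 47 min
Sat: 10:13–17:24 = 7 h 11 min; less 30 min break → 6 h 41 min
Total: 11 h 55 min + 11 h 8 min + 7 h 9 min + 4 h 12 min + 9 h 47 min + 6 h 41 min = 50 h 52 min.

50.87 hours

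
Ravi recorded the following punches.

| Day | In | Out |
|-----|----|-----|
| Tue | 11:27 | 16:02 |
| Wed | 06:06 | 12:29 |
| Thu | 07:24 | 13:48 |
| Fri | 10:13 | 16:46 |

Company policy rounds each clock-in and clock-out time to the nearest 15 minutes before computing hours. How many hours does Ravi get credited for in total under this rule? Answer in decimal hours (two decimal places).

Tue: in 11:27→11:30, out 16:02→16:00; 4 h 30 min
Wed: in 06:06→06:00, out 12:29→12:30; 6 h 30 min
Thu: in 07:24→07:30, out 13:48→13:45; 6 h 15 min
Fri: in 10:13→10:15, out 16:46→16:45; 6 h 30 min
Total credited: 23 h 45 min.

23.75 hours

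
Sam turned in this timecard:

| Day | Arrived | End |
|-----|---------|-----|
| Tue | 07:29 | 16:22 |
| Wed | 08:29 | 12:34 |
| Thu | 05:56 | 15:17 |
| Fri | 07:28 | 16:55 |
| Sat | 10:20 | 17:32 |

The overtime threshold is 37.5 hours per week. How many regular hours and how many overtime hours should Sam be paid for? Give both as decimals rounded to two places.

Tue: 07:29–16:22 = 8 h 53 min
Wed: 08:29–12:34 = 4 h 5 min
Thu: 05:56–15:17 = 9 h 21 min
Fri: 07:28–16:55 = 9 h 27 min
Sat: 10:20–17:32 = 7 h 12 min
Total worked: 38 h 58 min = 38.97 h.
Threshold 37.5 h → overtime 1 h 28 min, regular 37 h 30 min.

Regular 37.50 hours, overtime 1.47 hours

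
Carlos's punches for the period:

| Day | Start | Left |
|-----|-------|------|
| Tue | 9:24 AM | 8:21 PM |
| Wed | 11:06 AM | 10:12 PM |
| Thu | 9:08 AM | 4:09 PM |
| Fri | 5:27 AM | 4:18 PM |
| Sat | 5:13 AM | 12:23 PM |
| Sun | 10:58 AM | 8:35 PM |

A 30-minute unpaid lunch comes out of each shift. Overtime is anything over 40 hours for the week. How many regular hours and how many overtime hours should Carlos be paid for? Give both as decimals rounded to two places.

Regular 40.00 hours, overtime 13.70 hours

Tue: 9:24 AM–8:21 PM = 10 h 57 min; less 30 min break → 10 h 27 min
Wed: 11:06 AM–10:12 PM = 11 h 6 min; less 30 min break → 10 h 36 min
Thu: 9:08 AM–4:09 PM = 7 h 1 min; less 30 min break → 6 h 31 min
Fri: 5:27 AM–4:18 PM = 10 h 51 min; less 30 min break → 10 h 21 min
Sat: 5:13 AM–12:23 PM = 7 h 10 min; less 30 min break → 6 h 40 min
Sun: 10:58 AM–8:35 PM = 9 h 37 min; less 30 min break → 9 h 7 min
Total worked: 53 h 42 min = 53.70 h.
Threshold 40 h → overtime 13 h 42 min, regular 40 h 0 min.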